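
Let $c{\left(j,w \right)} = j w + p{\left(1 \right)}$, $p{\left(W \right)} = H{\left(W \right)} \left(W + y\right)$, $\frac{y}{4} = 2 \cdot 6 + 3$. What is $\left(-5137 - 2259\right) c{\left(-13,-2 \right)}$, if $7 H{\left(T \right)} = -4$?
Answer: $\frac{458552}{7} \approx 65507.0$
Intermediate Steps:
$H{\left(T \right)} = - \frac{4}{7}$ ($H{\left(T \right)} = \frac{1}{7} \left(-4\right) = - \frac{4}{7}$)
$y = 60$ ($y = 4 \left(2 \cdot 6 + 3\right) = 4 \left(12 + 3\right) = 4 \cdot 15 = 60$)
$p{\left(W \right)} = - \frac{240}{7} - \frac{4 W}{7}$ ($p{\left(W \right)} = - \frac{4 \left(W + 60\right)}{7} = - \frac{4 \left(60 + W\right)}{7} = - \frac{240}{7} - \frac{4 W}{7}$)
$c{\left(j,w \right)} = - \frac{244}{7} + j w$ ($c{\left(j,w \right)} = j w - \frac{244}{7} = - \frac{244}{7} + j w$)
$\left(-5137 - 2259\right) c{\left(-13,-2 \right)} = \left(-5137 - 2259\right) \left(- \frac{244}{7} - -26\right) = - 7396 \left(- \frac{244}{7} + 26\right) = \left(-7396\right) \left(- \frac{62}{7}\right) = \frac{458552}{7}$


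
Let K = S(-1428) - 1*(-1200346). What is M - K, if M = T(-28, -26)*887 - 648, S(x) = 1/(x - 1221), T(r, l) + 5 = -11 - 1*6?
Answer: -3233125691/2649 ≈ -1.2205e+6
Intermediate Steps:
T(r, l) = -22 (T(r, l) = -5 + (-11 - 1*6) = -5 + (-11 - 6) = -5 - 17 = -22)
S(x) = 1/(-1221 + x)
M = -20162 (M = -22*887 - 648 = -19514 - 648 = -20162)
K = 3179716553/2649 (K = 1/(-1221 - 1428) - 1*(-1200346) = 1/(-2649) + 1200346 = -1/2649 + 1200346 = 3179716553/2649 ≈ 1.2003e+6)
M - K = -20162 - 1*3179716553/2649 = -20162 - 3179716553/2649 = -3233125691/2649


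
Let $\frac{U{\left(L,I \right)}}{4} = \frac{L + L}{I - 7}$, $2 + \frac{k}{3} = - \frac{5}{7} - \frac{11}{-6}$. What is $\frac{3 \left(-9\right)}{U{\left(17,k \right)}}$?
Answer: $\frac{3645}{1904} \approx 1.9144$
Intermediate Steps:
$k = - \frac{37}{14}$ ($k = -6 + 3 \left(- \frac{5}{7} - \frac{11}{-6}\right) = -6 + 3 \left(\left(-5\right) \frac{1}{7} - - \frac{11}{6}\right) = -6 + 3 \left(- \frac{5}{7} + \frac{11}{6}\right) = -6 + 3 \cdot \frac{47}{42} = -6 + \frac{47}{14} = - \frac{37}{14} \approx -2.6429$)
$U{\left(L,I \right)} = \frac{8 L}{-7 + I}$ ($U{\left(L,I \right)} = 4 \frac{L + L}{I - 7} = 4 \frac{2 L}{-7 + I} = \frac{8 L}{-7 + I}$)
$\frac{3 \left(-9\right)}{U{\left(17,k \right)}} = \frac{3 \left(-9\right)}{8 \cdot 17 \frac{1}{-7 - \frac{37}{14}}} = - \frac{27}{8 \cdot 17 \frac{1}{- \frac{135}{14}}} = - \frac{27}{8 \cdot 17 \left(- \frac{14}{135}\right)} = - \frac{27}{- \frac{1904}{135}} = \left(-27\right) \left(- \frac{135}{1904}\right) = \frac{3645}{1904}$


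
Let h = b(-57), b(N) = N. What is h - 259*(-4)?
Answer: 979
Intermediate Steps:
h = -57
h - 259*(-4) = -57 - 259*(-4) = -57 - 1*(-1036) = -57 + 1036 = 979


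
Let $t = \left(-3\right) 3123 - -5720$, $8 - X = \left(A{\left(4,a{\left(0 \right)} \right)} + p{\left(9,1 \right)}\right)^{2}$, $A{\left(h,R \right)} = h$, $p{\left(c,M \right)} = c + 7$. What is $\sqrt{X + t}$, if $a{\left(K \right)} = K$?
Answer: $3 i \sqrt{449} \approx 63.569 i$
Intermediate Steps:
$p{\left(c,M \right)} = 7 + c$
$X = -392$ ($X = 8 - \left(4 + \left(7 + 9\right)\right)^{2} = 8 - \left(4 + 16\right)^{2} = 8 - 20^{2} = 8 - 400 = -392$)
$t = -3649$ ($t = -9369 + 5720 = -3649$)
$\sqrt{X + t} = \sqrt{-392 - 3649} = \sqrt{-4041} = 3 i \sqrt{449}$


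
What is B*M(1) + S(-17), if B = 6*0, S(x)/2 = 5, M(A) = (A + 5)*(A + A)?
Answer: 10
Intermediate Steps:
M(A) = 2*A*(5 + A) (M(A) = (5 + A)*(2*A) = 2*A*(5 + A))
S(x) = 10 (S(x) = 2*5 = 10)
B = 0
B*M(1) + S(-17) = 0*(2*1*(5 + 1)) + 10 = 0*(2*1*6) + 10 = 0*12 + 10 = 0 + 10 = 10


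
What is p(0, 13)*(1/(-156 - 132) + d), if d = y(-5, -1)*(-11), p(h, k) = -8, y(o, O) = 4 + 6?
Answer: 31681/36 ≈ 880.03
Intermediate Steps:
y(o, O) = 10
d = -110 (d = 10*(-11) = -110)
p(0, 13)*(1/(-156 - 132) + d) = -8*(1/(-156 - 132) - 110) = -8*(1/(-288) - 110) = -8*(-1/288 - 110) = -8*(-31681/288) = 31681/36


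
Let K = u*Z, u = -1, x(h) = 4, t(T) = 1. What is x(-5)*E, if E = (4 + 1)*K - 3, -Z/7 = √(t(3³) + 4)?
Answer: -12 + 140*√5 ≈ 301.05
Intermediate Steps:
Z = -7*√5 (Z = -7*√(1 + 4) = -7*√5 ≈ -15.652)
K = 7*√5 (K = -(-7)*√5 = 7*√5 ≈ 15.652)
E = -3 + 35*√5 (E = (4 + 1)*(7*√5) - 3 = 5*(7*√5) - 3 = 35*√5 - 3 = -3 + 35*√5 ≈ 75.262)
x(-5)*E = 4*(-3 + 35*√5) = -12 + 140*√5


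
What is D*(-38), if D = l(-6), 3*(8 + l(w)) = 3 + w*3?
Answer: 494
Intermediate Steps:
l(w) = -7 + w (l(w) = -8 + (3 + w*3)/3 = -8 + (3 + 3*w)/3 = -8 + (1 + w) = -7 + w)
D = -13 (D = -7 - 6 = -13)
D*(-38) = -13*(-38) = 494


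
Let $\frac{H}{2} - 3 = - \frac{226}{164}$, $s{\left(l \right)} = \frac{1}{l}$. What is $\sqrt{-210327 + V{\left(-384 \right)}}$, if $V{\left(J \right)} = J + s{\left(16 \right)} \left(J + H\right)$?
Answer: $\frac{i \sqrt{5667923107}}{164} \approx 459.06 i$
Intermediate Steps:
$H = \frac{133}{41}$ ($H = 6 + 2 \left(- \frac{226}{164}\right) = 6 + 2 \left(\left(-226\right) \frac{1}{164}\right) = 6 + 2 \left(- \frac{113}{82}\right) = 6 - \frac{113}{41} = \frac{133}{41} \approx 3.2439$)
$V{\left(J \right)} = \frac{133}{656} + \frac{17 J}{16}$ ($V{\left(J \right)} = J + \frac{J + \frac{133}{41}}{16} = J + \frac{\frac{133}{41} + J}{16} = J + \left(\frac{133}{656} + \frac{J}{16}\right) = \frac{133}{656} + \frac{17 J}{16}$)
$\sqrt{-210327 + V{\left(-384 \right)}} = \sqrt{-210327 + \left(\frac{133}{656} + \frac{17}{16} \left(-384\right)\right)} = \sqrt{-210327 + \left(\frac{133}{656} - 408\right)} = \sqrt{-210327 - \frac{267515}{656}} = \sqrt{- \frac{138242027}{656}} = \frac{i \sqrt{5667923107}}{164}$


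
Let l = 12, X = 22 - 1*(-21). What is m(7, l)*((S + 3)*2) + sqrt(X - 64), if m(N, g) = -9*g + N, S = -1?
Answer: -404 + I*sqrt(21) ≈ -404.0 + 4.5826*I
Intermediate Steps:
X = 43 (X = 22 + 21 = 43)
m(N, g) = N - 9*g
m(7, l)*((S + 3)*2) + sqrt(X - 64) = (7 - 9*12)*((-1 + 3)*2) + sqrt(43 - 64) = (7 - 108)*(2*2) + sqrt(-21) = -101*4 + I*sqrt(21) = -404 + I*sqrt(21)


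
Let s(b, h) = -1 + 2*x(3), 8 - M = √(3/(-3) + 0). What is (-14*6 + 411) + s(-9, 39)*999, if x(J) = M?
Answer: 15312 - 1998*I ≈ 15312.0 - 1998.0*I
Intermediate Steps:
M = 8 - I (M = 8 - √(3/(-3) + 0) = 8 - √(3*(-⅓) + 0) = 8 - √(-1 + 0) = 8 - √(-1) = 8 - I ≈ 8.0 - 1.0*I)
x(J) = 8 - I
s(b, h) = 15 - 2*I (s(b, h) = -1 + 2*(8 - I) = -1 + (16 - 2*I) = 15 - 2*I)
(-14*6 + 411) + s(-9, 39)*999 = (-14*6 + 411) + (15 - 2*I)*999 = (-84 + 411) + (14985 - 1998*I) = 327 + (14985 - 1998*I) = 15312 - 1998*I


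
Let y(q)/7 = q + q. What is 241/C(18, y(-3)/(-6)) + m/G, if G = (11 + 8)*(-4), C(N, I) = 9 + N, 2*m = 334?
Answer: 13807/2052 ≈ 6.7286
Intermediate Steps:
y(q) = 14*q (y(q) = 7*(q + q) = 7*(2*q) = 14*q)
m = 167 (m = (½)*334 = 167)
G = -76 (G = 19*(-4) = -76)
241/C(18, y(-3)/(-6)) + m/G = 241/(9 + 18) + 167/(-76) = 241/27 + 167*(-1/76) = 241*(1/27) - 167/76 = 241/27 - 167/76 = 13807/2052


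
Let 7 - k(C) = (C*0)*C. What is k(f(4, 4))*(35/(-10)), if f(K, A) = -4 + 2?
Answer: -49/2 ≈ -24.500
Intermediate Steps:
f(K, A) = -2
k(C) = 7 (k(C) = 7 - C*0*C = 7 - 0*C = 7 - 1*0 = 7 + 0 = 7)
k(f(4, 4))*(35/(-10)) = 7*(35/(-10)) = 7*(35*(-⅒)) = 7*(-7/2) = -49/2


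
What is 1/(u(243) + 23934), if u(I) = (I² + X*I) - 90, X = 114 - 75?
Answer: 1/92370 ≈ 1.0826e-5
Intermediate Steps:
X = 39
u(I) = -90 + I² + 39*I (u(I) = (I² + 39*I) - 90 = -90 + I² + 39*I)
1/(u(243) + 23934) = 1/((-90 + 243² + 39*243) + 23934) = 1/((-90 + 59049 + 9477) + 23934) = 1/(68436 + 23934) = 1/92370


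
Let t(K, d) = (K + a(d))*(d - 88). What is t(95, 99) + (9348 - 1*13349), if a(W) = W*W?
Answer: 104855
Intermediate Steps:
a(W) = W²
t(K, d) = (-88 + d)*(K + d²) (t(K, d) = (K + d²)*(d - 88) = (K + d²)*(-88 + d) = (-88 + d)*(K + d²))
t(95, 99) + (9348 - 1*13349) = (99³ - 88*95 - 88*99² + 95*99) + (9348 - 1*13349) = (970299 - 8360 - 88*9801 + 9405) + (9348 - 13349) = (970299 - 8360 - 862488 + 9405) - 4001 = 108856 - 4001 = 104855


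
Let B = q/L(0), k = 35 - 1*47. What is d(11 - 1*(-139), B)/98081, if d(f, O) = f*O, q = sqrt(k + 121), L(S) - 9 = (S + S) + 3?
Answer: 25*sqrt(109)/196162 ≈ 0.0013306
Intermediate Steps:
k = -12 (k = 35 - 47 = -12)
L(S) = 12 + 2*S (L(S) = 9 + ((S + S) + 3) = 9 + (2*S + 3) = 9 + (3 + 2*S) = 12 + 2*S)
q = sqrt(109) (q = sqrt(-12 + 121) = sqrt(109) ≈ 10.440)
B = sqrt(109)/12 (B = sqrt(109)/(12 + 2*0) = sqrt(109)/(12 + 0) = sqrt(109)/12 ≈ 0.87003)
d(f, O) = O*f
d(11 - 1*(-139), B)/98081 = ((sqrt(109)/12)*(11 - 1*(-139)))/98081 = ((sqrt(109)/12)*(11 + 139))*(1/98081) = ((sqrt(109)/12)*150)*(1/98081) = (25*sqrt(109)/2)*(1/98081) = 25*sqrt(109)/196162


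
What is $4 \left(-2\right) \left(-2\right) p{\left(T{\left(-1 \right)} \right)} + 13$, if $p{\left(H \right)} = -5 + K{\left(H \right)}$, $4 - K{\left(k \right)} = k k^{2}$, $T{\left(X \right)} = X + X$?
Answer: $125$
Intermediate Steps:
$T{\left(X \right)} = 2 X$
$K{\left(k \right)} = 4 - k^{3}$ ($K{\left(k \right)} = 4 - k k^{2} = 4 - k^{3}$)
$p{\left(H \right)} = -1 - H^{3}$ ($p{\left(H \right)} = -5 - \left(-4 + H^{3}\right) = -1 - H^{3}$)
$4 \left(-2\right) \left(-2\right) p{\left(T{\left(-1 \right)} \right)} + 13 = 4 \left(-2\right) \left(-2\right) \left(-1 - \left(2 \left(-1\right)\right)^{3}\right) + 13 = \left(-8\right) \left(-2\right) \left(-1 - \left(-2\right)^{3}\right) + 13 = 16 \left(-1 - -8\right) + 13 = 16 \left(-1 + 8\right) + 13 = 16 \cdot 7 + 13 = 112 + 13 = 125$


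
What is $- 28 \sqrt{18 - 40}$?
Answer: $- 28 i \sqrt{22} \approx - 131.33 i$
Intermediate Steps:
$- 28 \sqrt{18 - 40} = - 28 \sqrt{-22} = - 28 i \sqrt{22}$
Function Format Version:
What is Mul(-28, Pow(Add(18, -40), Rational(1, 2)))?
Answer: Mul(-28, I, Pow(22, Rational(1, 2))) ≈ Mul(-131.33, I)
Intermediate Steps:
Mul(-28, Pow(Add(18, -40), Rational(1, 2))) = Mul(-28, Pow(-22, Rational(1, 2))) = Mul(-28, Mul(I, Pow(22, Rational(1, 2)))) = Mul(-28, I, Pow(22, Rational(1, 2)))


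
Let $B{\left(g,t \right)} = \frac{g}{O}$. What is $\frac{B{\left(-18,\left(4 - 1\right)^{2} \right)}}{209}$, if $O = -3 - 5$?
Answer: $\frac{9}{836} \approx 0.010766$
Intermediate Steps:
$O = -8$
$B{\left(g,t \right)} = - \frac{g}{8}$ ($B{\left(g,t \right)} = \frac{g}{-8} = g \left(- \frac{1}{8}\right) = - \frac{g}{8}$)
$\frac{B{\left(-18,\left(4 - 1\right)^{2} \right)}}{209} = \frac{\left(- \frac{1}{8}\right) \left(-18\right)}{209} = \frac{9}{4} \cdot \frac{1}{209} = \frac{9}{836}$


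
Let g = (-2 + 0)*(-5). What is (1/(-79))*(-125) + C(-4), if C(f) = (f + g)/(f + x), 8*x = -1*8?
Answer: 151/395 ≈ 0.38228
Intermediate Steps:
g = 10 (g = -2*(-5) = 10)
x = -1 (x = (-1*8)/8 = (1/8)*(-8) = -1)
C(f) = (10 + f)/(-1 + f) (C(f) = (f + 10)/(f - 1) = (10 + f)/(-1 + f))
(1/(-79))*(-125) + C(-4) = (1/(-79))*(-125) + (10 - 4)/(-1 - 4) = (1*(-1/79))*(-125) + 6/(-5) = -1/79*(-125) - 1/5*6 = 125/79 - 6/5 = 151/395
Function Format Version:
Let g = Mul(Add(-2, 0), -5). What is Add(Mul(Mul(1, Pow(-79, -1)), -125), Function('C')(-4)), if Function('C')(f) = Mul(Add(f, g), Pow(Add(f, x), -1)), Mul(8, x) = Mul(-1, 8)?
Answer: Rational(151, 395) ≈ 0.38228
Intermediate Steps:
g = 10 (g = Mul(-2, -5) = 10)
x = -1 (x = Mul(Rational(1, 8), Mul(-1, 8)) = Mul(Rational(1, 8), -8) = -1)
Function('C')(f) = Mul(Pow(Add(-1, f), -1), Add(10, f)) (Function('C')(f) = Mul(Add(f, 10), Pow(Add(f, -1), -1)) = Mul(Add(10, f), Pow(Add(-1, f), -1)) = Mul(Pow(Add(-1, f), -1), Add(10, f)))
Add(Mul(Mul(1, Pow(-79, -1)), -125), Function('C')(-4)) = Add(Mul(Mul(1, Pow(-79, -1)), -125), Mul(Pow(Add(-1, -4), -1), Add(10, -4))) = Add(Mul(Mul(1, Rational(-1, 79)), -125), Mul(Pow(-5, -1), 6)) = Add(Mul(Rational(-1, 79), -125), Mul(Rational(-1, 5), 6)) = Add(Rational(125, 79), Rational(-6, 5)) = Rational(151, 395)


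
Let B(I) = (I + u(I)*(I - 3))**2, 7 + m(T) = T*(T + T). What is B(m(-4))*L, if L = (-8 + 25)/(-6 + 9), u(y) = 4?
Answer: 217073/3 ≈ 72358.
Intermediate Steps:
m(T) = -7 + 2*T**2 (m(T) = -7 + T*(T + T) = -7 + T*(2*T) = -7 + 2*T**2)
B(I) = (-12 + 5*I)**2 (B(I) = (I + 4*(I - 3))**2 = (I + 4*(-3 + I))**2 = (I + (-12 + 4*I))**2 = (-12 + 5*I)**2)
L = 17/3 ≈ 5.6667
B(m(-4))*L = (-12 + 5*(-7 + 2*(-4)**2))**2*(17/3) = (-12 + 5*(-7 + 2*16))**2*(17/3) = (-12 + 5*(-7 + 32))**2*(17/3) = (-12 + 5*25)**2*(17/3) = (-12 + 125)**2*(17/3) = 113**2*(17/3) = 12769*(17/3) = 217073/3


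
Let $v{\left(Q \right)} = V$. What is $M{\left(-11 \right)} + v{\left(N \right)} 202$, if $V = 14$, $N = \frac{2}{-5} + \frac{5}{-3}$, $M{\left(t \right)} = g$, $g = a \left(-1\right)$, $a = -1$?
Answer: $2829$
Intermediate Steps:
$g = 1$ ($g = \left(-1\right) \left(-1\right) = 1$)
$M{\left(t \right)} = 1$
$N = - \frac{31}{15}$ ($N = 2 \left(- \frac{1}{5}\right) + 5 \left(- \frac{1}{3}\right) = - \frac{2}{5} - \frac{5}{3} = - \frac{31}{15} \approx -2.0667$)
$v{\left(Q \right)} = 14$
$M{\left(-11 \right)} + v{\left(N \right)} 202 = 1 + 14 \cdot 202 = 1 + 2828 = 2829$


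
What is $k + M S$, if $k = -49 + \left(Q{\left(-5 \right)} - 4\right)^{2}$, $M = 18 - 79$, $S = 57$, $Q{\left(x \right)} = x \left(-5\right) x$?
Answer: $13115$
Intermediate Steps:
$Q{\left(x \right)} = - 5 x^{2}$ ($Q{\left(x \right)} = - 5 x x = - 5 x^{2}$)
$M = -61$
$k = 16592$ ($k = -49 + \left(- 5 \left(-5\right)^{2} - 4\right)^{2} = -49 + \left(\left(-5\right) 25 - 4\right)^{2} = -49 + \left(-125 - 4\right)^{2} = -49 + \left(-129\right)^{2} = -49 + 16641 = 16592$)
$k + M S = 16592 - 3477 = 13115$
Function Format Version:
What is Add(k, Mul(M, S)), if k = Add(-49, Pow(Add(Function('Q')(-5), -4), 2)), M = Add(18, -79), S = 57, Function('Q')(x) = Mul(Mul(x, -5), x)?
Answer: 13115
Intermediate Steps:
Function('Q')(x) = Mul(-5, Pow(x, 2)) (Function('Q')(x) = Mul(Mul(-5, x), x) = Mul(-5, Pow(x, 2)))
M = -61
k = 16592 (k = Add(-49, Pow(Add(Mul(-5, Pow(-5, 2)), -4), 2)) = Add(-49, Pow(Add(Mul(-5, 25), -4), 2)) = Add(-49, Pow(Add(-125, -4), 2)) = Add(-49, Pow(-129, 2)) = Add(-49, 16641) = 16592)
Add(k, Mul(M, S)) = Add(16592, Mul(-61, 57)) = Add(16592, -3477) = 13115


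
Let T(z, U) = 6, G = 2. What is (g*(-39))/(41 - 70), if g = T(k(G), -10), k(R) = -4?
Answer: 234/29 ≈ 8.0690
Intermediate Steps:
g = 6
(g*(-39))/(41 - 70) = (6*(-39))/(41 - 70) = -234/(-29) = -234*(-1/29) = 234/29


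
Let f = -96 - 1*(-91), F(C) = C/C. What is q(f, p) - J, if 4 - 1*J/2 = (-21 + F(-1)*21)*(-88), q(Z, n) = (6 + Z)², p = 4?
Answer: -7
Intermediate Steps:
F(C) = 1
f = -5 (f = -96 + 91 = -5)
J = 8 (J = 8 - 2*(-21 + 1*21)*(-88) = 8 - 2*(-21 + 21)*(-88) = 8 - 0*(-88) = 8 - 2*0 = 8 + 0 = 8)
q(f, p) - J = (6 - 5)² - 1*8 = 1² - 8 = 1 - 8 = -7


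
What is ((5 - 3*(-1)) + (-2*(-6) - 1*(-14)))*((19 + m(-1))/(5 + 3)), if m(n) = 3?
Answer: 187/2 ≈ 93.500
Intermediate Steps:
((5 - 3*(-1)) + (-2*(-6) - 1*(-14)))*((19 + m(-1))/(5 + 3)) = ((5 - 3*(-1)) + (-2*(-6) - 1*(-14)))*((19 + 3)/(5 + 3)) = ((5 + 3) + (12 + 14))*(22/8) = (8 + 26)*(22*(1/8)) = 34*(11/4) = 187/2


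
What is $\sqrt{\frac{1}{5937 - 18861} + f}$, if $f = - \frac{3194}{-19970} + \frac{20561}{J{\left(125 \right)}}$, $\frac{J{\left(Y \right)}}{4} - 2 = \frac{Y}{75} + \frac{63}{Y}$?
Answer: $\frac{\sqrt{348687301228795371351805}}{16819013580} \approx 35.109$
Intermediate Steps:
$J{\left(Y \right)} = 8 + \frac{252}{Y} + \frac{4 Y}{75}$ ($J{\left(Y \right)} = 8 + 4 \left(\frac{Y}{75} + \frac{63}{Y}\right) = 8 + 4 \left(\frac{63}{Y} + \frac{Y}{75}\right) = 8 + \left(\frac{252}{Y} + \frac{4 Y}{75}\right) = 8 + \frac{252}{Y} + \frac{4 Y}{75}$)
$f = \frac{76998085207}{62466160}$ ($f = - \frac{3194}{-19970} + \frac{20561}{8 + \frac{252}{125} + \frac{4}{75} \cdot 125} = \left(-3194\right) \left(- \frac{1}{19970}\right) + \frac{20561}{8 + 252 \cdot \frac{1}{125} + \frac{20}{3}} = \frac{1597}{9985} + \frac{20561}{8 + \frac{252}{125} + \frac{20}{3}} = \frac{1597}{9985} + \frac{20561}{\frac{6256}{375}} = \frac{1597}{9985} + 20561 \cdot \frac{375}{6256} = \frac{1597}{9985} + \frac{7710375}{6256} = \frac{76998085207}{62466160} \approx 1232.6$)
$\sqrt{\frac{1}{5937 - 18861} + f} = \sqrt{\frac{1}{5937 - 18861} + \frac{76998085207}{62466160}} = \sqrt{\frac{1}{-12924} + \frac{76998085207}{62466160}} = \sqrt{- \frac{1}{12924} + \frac{76998085207}{62466160}} = \sqrt{\frac{248780797687277}{201828162960}} = \frac{\sqrt{348687301228795371351805}}{16819013580}$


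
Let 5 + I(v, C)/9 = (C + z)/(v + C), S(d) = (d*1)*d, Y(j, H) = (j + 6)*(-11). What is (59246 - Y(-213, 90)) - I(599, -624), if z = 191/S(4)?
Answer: 22717463/400 ≈ 56794.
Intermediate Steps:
Y(j, H) = -66 - 11*j (Y(j, H) = (6 + j)*(-11) = -66 - 11*j)
S(d) = d**2 (S(d) = d*d = d**2)
z = 191/16 (z = 191/(4**2) = 191/16 ≈ 11.938)
I(v, C) = -45 + 9*(191/16 + C)/(C + v) (I(v, C) = -45 + 9*((C + 191/16)/(v + C)) = -45 + 9*((191/16 + C)/(C + v)) = -45 + 9*(191/16 + C)/(C + v))
(59246 - Y(-213, 90)) - I(599, -624) = (59246 - (-66 - 11*(-213))) - (1719/16 - 45*599 - 36*(-624))/(-624 + 599) = (59246 - (-66 + 2343)) - (1719/16 - 26955 + 22464)/(-25) = (59246 - 1*2277) - (-1)*(-70137)/(25*16) = (59246 - 2277) - 1*70137/400 = 56969 - 70137/400 = 22717463/400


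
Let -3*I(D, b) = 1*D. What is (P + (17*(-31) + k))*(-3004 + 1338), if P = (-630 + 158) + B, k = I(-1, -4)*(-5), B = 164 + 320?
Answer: 2582300/3 ≈ 8.6077e+5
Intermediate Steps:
I(D, b) = -D/3
B = 484
k = -5/3 (k = -⅓*(-1)*(-5) = (⅓)*(-5) = -5/3 ≈ -1.6667)
P = 12 (P = (-630 + 158) + 484 = -472 + 484 = 12)
(P + (17*(-31) + k))*(-3004 + 1338) = (12 + (17*(-31) - 5/3))*(-3004 + 1338) = (12 + (-527 - 5/3))*(-1666) = (12 - 1586/3)*(-1666) = -1550/3*(-1666) = 2582300/3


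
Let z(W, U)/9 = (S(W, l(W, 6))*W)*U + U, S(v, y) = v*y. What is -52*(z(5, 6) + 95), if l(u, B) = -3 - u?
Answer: 553852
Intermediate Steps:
z(W, U) = 9*U + 9*U*W²*(-3 - W) (z(W, U) = 9*(((W*(-3 - W))*W)*U + U) = 9*((W²*(-3 - W))*U + U) = 9*(U*W²*(-3 - W) + U) = 9*(U + U*W²*(-3 - W)) = 9*U + 9*U*W²*(-3 - W))
-52*(z(5, 6) + 95) = -52*(-9*6*(-1 + 5²*(3 + 5)) + 95) = -52*(-9*6*(-1 + 25*8) + 95) = -52*(-9*6*(-1 + 200) + 95) = -52*(-9*6*199 + 95) = -52*(-10746 + 95) = -52*(-10651) = 553852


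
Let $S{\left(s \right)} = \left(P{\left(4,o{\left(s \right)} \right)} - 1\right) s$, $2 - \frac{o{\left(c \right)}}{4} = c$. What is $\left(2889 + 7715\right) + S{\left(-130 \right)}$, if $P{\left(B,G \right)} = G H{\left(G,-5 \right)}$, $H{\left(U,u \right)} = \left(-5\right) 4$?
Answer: $1383534$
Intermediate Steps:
$o{\left(c \right)} = 8 - 4 c$
$H{\left(U,u \right)} = -20$
$P{\left(B,G \right)} = - 20 G$ ($P{\left(B,G \right)} = G \left(-20\right) = - 20 G$)
$S{\left(s \right)} = s \left(-161 + 80 s\right)$ ($S{\left(s \right)} = \left(- 20 \left(8 - 4 s\right) - 1\right) s = \left(\left(-160 + 80 s\right) - 1\right) s = \left(-161 + 80 s\right) s = s \left(-161 + 80 s\right)$)
$\left(2889 + 7715\right) + S{\left(-130 \right)} = \left(2889 + 7715\right) - 130 \left(-161 + 80 \left(-130\right)\right) = 10604 - 130 \left(-161 - 10400\right) = 10604 - -1372930 = 10604 + 1372930 = 1383534$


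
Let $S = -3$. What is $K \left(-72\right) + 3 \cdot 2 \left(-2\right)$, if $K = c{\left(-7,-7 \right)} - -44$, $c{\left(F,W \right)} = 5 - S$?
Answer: $-3756$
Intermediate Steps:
$c{\left(F,W \right)} = 8$ ($c{\left(F,W \right)} = 5 - -3 = 5 + 3 = 8$)
$K = 52$ ($K = 8 - -44 = 8 + 44 = 52$)
$K \left(-72\right) + 3 \cdot 2 \left(-2\right) = 52 \left(-72\right) + 3 \cdot 2 \left(-2\right) = -3744 + 6 \left(-2\right) = -3744 - 12 = -3756$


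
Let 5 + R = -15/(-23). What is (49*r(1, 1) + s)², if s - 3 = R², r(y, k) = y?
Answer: 1406850064/279841 ≈ 5027.3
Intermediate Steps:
R = -100/23 (R = -5 - 15/(-23) = -5 - 15*(-1)/23 = -5 - 1*(-15/23) = -5 + 15/23 = -100/23 ≈ -4.3478)
s = 11587/529 (s = 3 + (-100/23)² = 3 + 10000/529 = 11587/529 ≈ 21.904)
(49*r(1, 1) + s)² = (49*1 + 11587/529)² = (49 + 11587/529)² = (37508/529)² = 1406850064/279841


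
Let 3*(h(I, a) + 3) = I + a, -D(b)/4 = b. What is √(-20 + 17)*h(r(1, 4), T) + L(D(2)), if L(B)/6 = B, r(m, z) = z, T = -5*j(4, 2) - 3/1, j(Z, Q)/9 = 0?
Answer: -48 - 8*I*√3/3 ≈ -48.0 - 4.6188*I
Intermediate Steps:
j(Z, Q) = 0 (j(Z, Q) = 9*0 = 0)
T = -3 (T = -5*0 - 3/1 = 0 - 3*1 = 0 - 3 = -3)
D(b) = -4*b
L(B) = 6*B
h(I, a) = -3 + I/3 + a/3 (h(I, a) = -3 + (I + a)/3 = -3 + (I/3 + a/3) = -3 + I/3 + a/3)
√(-20 + 17)*h(r(1, 4), T) + L(D(2)) = √(-20 + 17)*(-3 + (⅓)*4 + (⅓)*(-3)) + 6*(-4*2) = √(-3)*(-3 + 4/3 - 1) + 6*(-8) = (I*√3)*(-8/3) - 48 = -8*I*√3/3 - 48 = -48 - 8*I*√3/3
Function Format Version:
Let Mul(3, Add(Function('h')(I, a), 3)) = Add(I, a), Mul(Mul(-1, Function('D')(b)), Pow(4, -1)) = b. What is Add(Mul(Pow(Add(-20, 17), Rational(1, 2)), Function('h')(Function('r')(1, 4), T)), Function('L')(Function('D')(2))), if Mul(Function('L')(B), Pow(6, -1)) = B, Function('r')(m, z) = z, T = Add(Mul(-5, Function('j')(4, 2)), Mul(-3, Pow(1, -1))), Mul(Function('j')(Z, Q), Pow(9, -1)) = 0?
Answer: Add(-48, Mul(Rational(-8, 3), I, Pow(3, Rational(1, 2)))) ≈ Add(-48.000, Mul(-4.6188, I))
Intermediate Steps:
Function('j')(Z, Q) = 0 (Function('j')(Z, Q) = Mul(9, 0) = 0)
T = -3 (T = Add(Mul(-5, 0), Mul(-3, Pow(1, -1))) = Add(0, Mul(-3, 1)) = Add(0, -3) = -3)
Function('D')(b) = Mul(-4, b)
Function('L')(B) = Mul(6, B)
Function('h')(I, a) = Add(-3, Mul(Rational(1, 3), I), Mul(Rational(1, 3), a)) (Function('h')(I, a) = Add(-3, Mul(Rational(1, 3), Add(I, a))) = Add(-3, Add(Mul(Rational(1, 3), I), Mul(Rational(1, 3), a))) = Add(-3, Mul(Rational(1, 3), I), Mul(Rational(1, 3), a)))
Add(Mul(Pow(Add(-20, 17), Rational(1, 2)), Function('h')(Function('r')(1, 4), T)), Function('L')(Function('D')(2))) = Add(Mul(Pow(Add(-20, 17), Rational(1, 2)), Add(-3, Mul(Rational(1, 3), 4), Mul(Rational(1, 3), -3))), Mul(6, Mul(-4, 2))) = Add(Mul(Pow(-3, Rational(1, 2)), Add(-3, Rational(4, 3), -1)), Mul(6, -8)) = Add(Mul(Mul(I, Pow(3, Rational(1, 2))), Rational(-8, 3)), -48) = Add(Mul(Rational(-8, 3), I, Pow(3, Rational(1, 2))), -48) = Add(-48, Mul(Rational(-8, 3), I, Pow(3, Rational(1, 2))))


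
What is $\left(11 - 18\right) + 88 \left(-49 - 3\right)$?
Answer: $-4583$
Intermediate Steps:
$\left(11 - 18\right) + 88 \left(-49 - 3\right) = -7 + 88 \left(-49 - 3\right) = -7 + 88 \left(-52\right) = -7 - 4576 = -4583$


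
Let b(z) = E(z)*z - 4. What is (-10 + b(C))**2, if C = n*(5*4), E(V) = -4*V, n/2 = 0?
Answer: 196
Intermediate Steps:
n = 0 (n = 2*0 = 0)
C = 0 (C = 0*(5*4) = 0*20 = 0)
b(z) = -4 - 4*z**2 (b(z) = (-4*z)*z - 4 = -4*z**2 - 4 = -4 - 4*z**2)
(-10 + b(C))**2 = (-10 + (-4 - 4*0**2))**2 = (-10 + (-4 - 4*0))**2 = (-10 + (-4 + 0))**2 = (-10 - 4)**2 = (-14)**2 = 196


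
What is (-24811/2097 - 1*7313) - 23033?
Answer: -63660373/2097 ≈ -30358.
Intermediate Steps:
(-24811/2097 - 1*7313) - 23033 = (-24811*1/2097 - 7313) - 23033 = (-24811/2097 - 7313) - 23033 = -15360172/2097 - 23033 = -63660373/2097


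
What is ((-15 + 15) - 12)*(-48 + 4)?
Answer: 528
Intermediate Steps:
((-15 + 15) - 12)*(-48 + 4) = (0 - 12)*(-44) = -12*(-44) = 528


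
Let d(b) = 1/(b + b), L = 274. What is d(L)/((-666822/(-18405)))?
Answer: 6135/121806152 ≈ 5.0367e-5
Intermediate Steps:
d(b) = 1/(2*b)
d(L)/((-666822/(-18405))) = ((½)/274)/((-666822/(-18405))) = ((½)*(1/274))/((-666822*(-1/18405))) = 1/(548*(222274/6135)) = (1/548)*(6135/222274) = 6135/121806152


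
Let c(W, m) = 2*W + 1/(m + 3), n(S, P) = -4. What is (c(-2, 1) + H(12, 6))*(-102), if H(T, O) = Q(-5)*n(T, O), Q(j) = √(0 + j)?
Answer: 765/2 + 408*I*√5 ≈ 382.5 + 912.32*I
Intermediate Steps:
Q(j) = √j
H(T, O) = -4*I*√5 (H(T, O) = √(-5)*(-4) = (I*√5)*(-4) = -4*I*√5)
c(W, m) = 1/(3 + m) + 2*W (c(W, m) = 2*W + 1/(3 + m) = 1/(3 + m) + 2*W)
(c(-2, 1) + H(12, 6))*(-102) = ((1 + 6*(-2) + 2*(-2)*1)/(3 + 1) - 4*I*√5)*(-102) = ((1 - 12 - 4)/4 - 4*I*√5)*(-102) = ((¼)*(-15) - 4*I*√5)*(-102) = (-15/4 - 4*I*√5)*(-102) = 765/2 + 408*I*√5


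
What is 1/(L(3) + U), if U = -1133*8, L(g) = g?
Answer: -1/9061 ≈ -0.00011036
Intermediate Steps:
U = -9064 (U = -103*88 = -9064)
1/(L(3) + U) = 1/(3 - 9064) = 1/(-9061) = -1/9061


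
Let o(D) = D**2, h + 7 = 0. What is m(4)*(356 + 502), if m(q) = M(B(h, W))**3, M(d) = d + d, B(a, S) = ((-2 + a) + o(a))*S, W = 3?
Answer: 11860992000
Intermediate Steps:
h = -7 (h = -7 + 0 = -7)
B(a, S) = S*(-2 + a + a**2) (B(a, S) = ((-2 + a) + a**2)*S = (-2 + a + a**2)*S = S*(-2 + a + a**2))
M(d) = 2*d
m(q) = 13824000 (m(q) = (2*(3*(-2 - 7 + (-7)**2)))**3 = (2*(3*(-2 - 7 + 49)))**3 = (2*(3*40))**3 = (2*120)**3 = 240**3 = 13824000)
m(4)*(356 + 502) = 13824000*(356 + 502) = 13824000*858 = 11860992000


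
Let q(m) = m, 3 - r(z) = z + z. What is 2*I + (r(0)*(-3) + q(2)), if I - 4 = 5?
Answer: 11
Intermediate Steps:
I = 9 (I = 4 + 5 = 9)
r(z) = 3 - 2*z (r(z) = 3 - (z + z) = 3 - 2*z)
2*I + (r(0)*(-3) + q(2)) = 2*9 + ((3 - 2*0)*(-3) + 2) = 18 + ((3 + 0)*(-3) + 2) = 18 + (3*(-3) + 2) = 18 + (-9 + 2) = 18 - 7 = 11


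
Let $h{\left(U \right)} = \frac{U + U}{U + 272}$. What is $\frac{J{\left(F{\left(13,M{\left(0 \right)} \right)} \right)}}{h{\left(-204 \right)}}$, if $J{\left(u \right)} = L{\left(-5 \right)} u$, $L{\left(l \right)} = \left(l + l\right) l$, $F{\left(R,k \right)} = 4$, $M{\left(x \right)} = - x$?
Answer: $- \frac{100}{3} \approx -33.333$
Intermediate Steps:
$L{\left(l \right)} = 2 l^{2}$ ($L{\left(l \right)} = 2 l l = 2 l^{2}$)
$J{\left(u \right)} = 50 u$ ($J{\left(u \right)} = 2 \left(-5\right)^{2} u = 2 \cdot 25 u = 50 u$)
$h{\left(U \right)} = \frac{2 U}{272 + U}$
$\frac{J{\left(F{\left(13,M{\left(0 \right)} \right)} \right)}}{h{\left(-204 \right)}} = \frac{50 \cdot 4}{2 \left(-204\right) \frac{1}{272 - 204}} = \frac{200}{2 \left(-204\right) \frac{1}{68}} = \frac{200}{-6} = 200 \left(- \frac{1}{6}\right) = - \frac{100}{3}$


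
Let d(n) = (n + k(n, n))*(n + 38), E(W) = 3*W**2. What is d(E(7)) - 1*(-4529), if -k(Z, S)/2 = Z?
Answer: -22666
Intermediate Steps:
k(Z, S) = -2*Z
d(n) = -n*(38 + n) (d(n) = (n - 2*n)*(n + 38) = (-n)*(38 + n) = -n*(38 + n))
d(E(7)) - 1*(-4529) = (3*7**2)*(-38 - 3*7**2) - 1*(-4529) = (3*49)*(-38 - 3*49) + 4529 = 147*(-38 - 1*147) + 4529 = 147*(-38 - 147) + 4529 = 147*(-185) + 4529 = -27195 + 4529 = -22666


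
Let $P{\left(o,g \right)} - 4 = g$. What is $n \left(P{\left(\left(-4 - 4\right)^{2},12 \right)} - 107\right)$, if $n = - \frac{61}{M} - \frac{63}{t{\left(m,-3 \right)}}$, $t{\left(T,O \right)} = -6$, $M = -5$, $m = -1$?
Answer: $- \frac{20657}{10} \approx -2065.7$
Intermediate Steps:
$P{\left(o,g \right)} = 4 + g$
$n = \frac{227}{10}$ ($n = - \frac{61}{-5} - \frac{63}{-6} = \left(-61\right) \left(- \frac{1}{5}\right) - - \frac{21}{2} = \frac{61}{5} + \frac{21}{2} = \frac{227}{10} \approx 22.7$)
$n \left(P{\left(\left(-4 - 4\right)^{2},12 \right)} - 107\right) = \frac{227 \left(\left(4 + 12\right) - 107\right)}{10} = \frac{227 \left(16 - 107\right)}{10} = \frac{227}{10} \left(-91\right) = - \frac{20657}{10}$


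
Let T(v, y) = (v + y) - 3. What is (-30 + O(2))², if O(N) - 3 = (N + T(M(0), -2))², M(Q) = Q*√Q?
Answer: 324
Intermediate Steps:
M(Q) = Q^(3/2)
T(v, y) = -3 + v + y
O(N) = 3 + (-5 + N)² (O(N) = 3 + (N + (-3 + 0^(3/2) - 2))² = 3 + (N + (-3 + 0 - 2))² = 3 + (N - 5)² = 3 + (-5 + N)²)
(-30 + O(2))² = (-30 + (3 + (-5 + 2)²))² = (-30 + (3 + (-3)²))² = (-30 + (3 + 9))² = (-30 + 12)² = (-18)² = 324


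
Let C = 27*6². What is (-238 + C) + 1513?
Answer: 2247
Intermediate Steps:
C = 972 (C = 27*36 = 972)
(-238 + C) + 1513 = (-238 + 972) + 1513 = 734 + 1513 = 2247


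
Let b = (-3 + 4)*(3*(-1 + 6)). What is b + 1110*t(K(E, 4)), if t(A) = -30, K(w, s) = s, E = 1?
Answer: -33285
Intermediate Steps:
b = 15 (b = 1*(3*5) = 1*15 = 15)
b + 1110*t(K(E, 4)) = 15 + 1110*(-30) = 15 - 33300 = -33285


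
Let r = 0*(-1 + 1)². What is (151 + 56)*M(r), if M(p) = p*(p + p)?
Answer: 0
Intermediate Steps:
r = 0 (r = 0*0² = 0*0 = 0)
M(p) = 2*p² (M(p) = p*(2*p) = 2*p²)
(151 + 56)*M(r) = (151 + 56)*(2*0²) = 207*(2*0) = 207*0 = 0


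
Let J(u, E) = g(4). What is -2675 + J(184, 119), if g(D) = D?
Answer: -2671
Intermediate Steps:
J(u, E) = 4
-2675 + J(184, 119) = -2675 + 4 = -2671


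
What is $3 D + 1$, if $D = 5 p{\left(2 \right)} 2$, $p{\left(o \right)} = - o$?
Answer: $-59$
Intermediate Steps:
$D = -20$ ($D = 5 \left(\left(-1\right) 2\right) 2 = 5 \left(-2\right) 2 = \left(-10\right) 2 = -20$)
$3 D + 1 = 3 \left(-20\right) + 1 = -60 + 1 = -59$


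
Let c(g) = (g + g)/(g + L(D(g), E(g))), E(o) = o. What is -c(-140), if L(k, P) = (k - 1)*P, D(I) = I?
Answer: 1/70 ≈ 0.014286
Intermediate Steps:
L(k, P) = P*(-1 + k) (L(k, P) = (-1 + k)*P = P*(-1 + k))
c(g) = 2*g/(g + g*(-1 + g)) (c(g) = (g + g)/(g + g*(-1 + g)) = (2*g)/(g + g*(-1 + g)) = 2*g/(g + g*(-1 + g)))
-c(-140) = -2/(-140) = -2*(-1)/140 = -1*(-1/70) = 1/70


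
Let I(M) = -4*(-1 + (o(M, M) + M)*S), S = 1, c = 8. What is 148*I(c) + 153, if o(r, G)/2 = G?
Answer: -13463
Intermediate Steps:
o(r, G) = 2*G
I(M) = 4 - 12*M (I(M) = -4*(-1 + (2*M + M)*1) = -4*(-1 + (3*M)*1) = -4*(-1 + 3*M) = 4 - 12*M)
148*I(c) + 153 = 148*(4 - 12*8) + 153 = 148*(4 - 96) + 153 = 148*(-92) + 153 = -13616 + 153 = -13463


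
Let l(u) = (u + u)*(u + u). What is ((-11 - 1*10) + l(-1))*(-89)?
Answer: 1513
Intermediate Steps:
l(u) = 4*u**2 (l(u) = (2*u)*(2*u) = 4*u**2)
((-11 - 1*10) + l(-1))*(-89) = ((-11 - 1*10) + 4*(-1)**2)*(-89) = ((-11 - 10) + 4*1)*(-89) = (-21 + 4)*(-89) = -17*(-89) = 1513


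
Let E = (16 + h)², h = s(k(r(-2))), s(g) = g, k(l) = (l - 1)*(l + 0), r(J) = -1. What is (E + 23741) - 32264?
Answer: -8199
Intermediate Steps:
k(l) = l*(-1 + l) (k(l) = (-1 + l)*l = l*(-1 + l))
h = 2 (h = -(-1 - 1) = -1*(-2) = 2)
E = 324 (E = (16 + 2)² = 18² = 324)
(E + 23741) - 32264 = (324 + 23741) - 32264 = 24065 - 32264 = -8199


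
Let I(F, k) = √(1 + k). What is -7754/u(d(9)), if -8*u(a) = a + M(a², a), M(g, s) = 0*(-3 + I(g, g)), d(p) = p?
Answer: 62032/9 ≈ 6892.4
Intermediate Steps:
M(g, s) = 0 (M(g, s) = 0*(-3 + √(1 + g)) = 0)
u(a) = -a/8 (u(a) = -(a + 0)/8 = -a/8)
-7754/u(d(9)) = -7754/((-⅛*9)) = -7754/(-9/8) = -7754*(-8/9) = 62032/9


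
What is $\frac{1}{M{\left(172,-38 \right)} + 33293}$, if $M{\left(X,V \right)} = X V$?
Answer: $\frac{1}{26757} \approx 3.7373 \cdot 10^{-5}$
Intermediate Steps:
$M{\left(X,V \right)} = V X$
$\frac{1}{M{\left(172,-38 \right)} + 33293} = \frac{1}{\left(-38\right) 172 + 33293} = \frac{1}{-6536 + 33293} = \frac{1}{26757}$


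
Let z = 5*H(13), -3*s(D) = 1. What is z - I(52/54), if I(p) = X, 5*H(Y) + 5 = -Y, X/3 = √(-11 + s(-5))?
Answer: -18 - I*√102 ≈ -18.0 - 10.1*I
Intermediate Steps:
s(D) = -⅓ (s(D) = -⅓*1 = -⅓)
X = I*√102 (X = 3*√(-11 - ⅓) = 3*√(-34/3) = 3*(I*√102/3) = I*√102 ≈ 10.1*I)
H(Y) = -1 - Y/5 (H(Y) = -1 + (-Y)/5 = -1 - Y/5)
I(p) = I*√102
z = -18 (z = 5*(-1 - ⅕*13) = 5*(-1 - 13/5) = 5*(-18/5) = -18)
z - I(52/54) = -18 - I*√102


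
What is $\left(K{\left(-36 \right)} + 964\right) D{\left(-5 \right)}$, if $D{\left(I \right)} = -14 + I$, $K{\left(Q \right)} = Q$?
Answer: $-17632$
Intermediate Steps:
$\left(K{\left(-36 \right)} + 964\right) D{\left(-5 \right)} = \left(-36 + 964\right) \left(-14 - 5\right) = 928 \left(-19\right) = -17632$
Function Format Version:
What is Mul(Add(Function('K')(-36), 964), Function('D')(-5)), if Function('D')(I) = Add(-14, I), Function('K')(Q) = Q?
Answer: -17632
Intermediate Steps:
Mul(Add(Function('K')(-36), 964), Function('D')(-5)) = Mul(Add(-36, 964), Add(-14, -5)) = Mul(928, -19) = -17632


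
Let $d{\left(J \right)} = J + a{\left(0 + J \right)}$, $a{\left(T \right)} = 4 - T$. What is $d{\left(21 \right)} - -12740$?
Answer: $12744$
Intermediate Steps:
$d{\left(J \right)} = 4$ ($d{\left(J \right)} = J - \left(-4 + J\right) = 4$)
$d{\left(21 \right)} - -12740 = 4 - -12740 = 4 + 12740 = 12744$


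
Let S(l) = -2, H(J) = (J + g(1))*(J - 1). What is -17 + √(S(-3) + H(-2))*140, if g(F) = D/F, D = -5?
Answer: -17 + 140*√19 ≈ 593.25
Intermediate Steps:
g(F) = -5/F
H(J) = (-1 + J)*(-5 + J) (H(J) = (J - 5/1)*(J - 1) = (J - 5*1)*(-1 + J) = (J - 5)*(-1 + J) = (-5 + J)*(-1 + J) = (-1 + J)*(-5 + J))
-17 + √(S(-3) + H(-2))*140 = -17 + √(-2 + (5 + (-2)² - 6*(-2)))*140 = -17 + √(-2 + (5 + 4 + 12))*140 = -17 + √(-2 + 21)*140 = -17 + √19*140 = -17 + 140*√19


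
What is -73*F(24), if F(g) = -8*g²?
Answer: 336384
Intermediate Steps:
-73*F(24) = -(-584)*24² = -(-584)*576 = -73*(-4608) = 336384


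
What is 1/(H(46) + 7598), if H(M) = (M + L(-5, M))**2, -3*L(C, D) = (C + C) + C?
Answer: 1/10199 ≈ 9.8049e-5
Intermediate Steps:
L(C, D) = -C (L(C, D) = -((C + C) + C)/3 = -(2*C + C)/3 = -C)
H(M) = (5 + M)**2 (H(M) = (M - 1*(-5))**2 = (M + 5)**2 = (5 + M)**2)
1/(H(46) + 7598) = 1/((5 + 46)**2 + 7598) = 1/(51**2 + 7598) = 1/(2601 + 7598) = 1/10199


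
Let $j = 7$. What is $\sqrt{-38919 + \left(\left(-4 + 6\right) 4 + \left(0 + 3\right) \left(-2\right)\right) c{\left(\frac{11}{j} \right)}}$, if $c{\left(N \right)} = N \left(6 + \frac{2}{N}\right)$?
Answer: $\frac{i \sqrt{1905911}}{7} \approx 197.22 i$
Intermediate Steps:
$\sqrt{-38919 + \left(\left(-4 + 6\right) 4 + \left(0 + 3\right) \left(-2\right)\right) c{\left(\frac{11}{j} \right)}} = \sqrt{-38919 + \left(\left(-4 + 6\right) 4 + \left(0 + 3\right) \left(-2\right)\right) \left(2 + 6 \cdot \frac{11}{7}\right)} = \sqrt{-38919 + \left(2 \cdot 4 + 3 \left(-2\right)\right) \left(2 + 6 \cdot 11 \cdot \frac{1}{7}\right)} = \sqrt{-38919 + \left(8 - 6\right) \left(2 + 6 \cdot \frac{11}{7}\right)} = \sqrt{-38919 + 2 \left(2 + \frac{66}{7}\right)} = \sqrt{-38919 + 2 \cdot \frac{80}{7}} = \sqrt{-38919 + \frac{160}{7}} = \sqrt{- \frac{272273}{7}} = \frac{i \sqrt{1905911}}{7}$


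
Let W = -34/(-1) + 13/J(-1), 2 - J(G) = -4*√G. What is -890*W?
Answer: -31417 + 2314*I ≈ -31417.0 + 2314.0*I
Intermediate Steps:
J(G) = 2 + 4*√G (J(G) = 2 - (-4)*√G = 2 + 4*√G)
W = 34 + 13*(2 - 4*I)/20 (W = -34/(-1) + 13/(2 + 4*√(-1)) = -34*(-1) + 13/(2 + 4*I) = 34 + 13*((2 - 4*I)/20) = 34 + 13*(2 - 4*I)/20 ≈ 35.3 - 2.6*I)
-890*W = -890*(353/10 - 13*I/5) = -31417 + 2314*I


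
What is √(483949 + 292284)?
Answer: √776233 ≈ 881.04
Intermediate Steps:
√(483949 + 292284) = √776233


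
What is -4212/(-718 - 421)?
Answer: 4212/1139 ≈ 3.6980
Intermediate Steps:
-4212/(-718 - 421) = -4212/(-1139) = -4212*(-1/1139) = 4212/1139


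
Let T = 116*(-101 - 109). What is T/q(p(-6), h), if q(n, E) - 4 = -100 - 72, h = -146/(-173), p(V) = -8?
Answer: 145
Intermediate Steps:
T = -24360 (T = 116*(-210) = -24360)
h = 146/173 (h = -146*(-1/173) = 146/173 ≈ 0.84393)
q(n, E) = -168 (q(n, E) = 4 + (-100 - 72) = 4 - 172 = -168)
T/q(p(-6), h) = -24360/(-168) = -24360*(-1/168) = 145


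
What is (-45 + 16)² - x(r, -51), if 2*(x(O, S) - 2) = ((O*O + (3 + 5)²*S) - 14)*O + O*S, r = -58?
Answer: 1854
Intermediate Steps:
x(O, S) = 2 + O*S/2 + O*(-14 + O² + 64*S)/2 (x(O, S) = 2 + (((O*O + (3 + 5)²*S) - 14)*O + O*S)/2 = 2 + (((O² + 8²*S) - 14)*O + O*S)/2 = 2 + (((O² + 64*S) - 14)*O + O*S)/2 = 2 + ((-14 + O² + 64*S)*O + O*S)/2 = 2 + (O*(-14 + O² + 64*S) + O*S)/2 = 2 + (O*S + O*(-14 + O² + 64*S))/2 = 2 + (O*S/2 + O*(-14 + O² + 64*S)/2) = 2 + O*S/2 + O*(-14 + O² + 64*S)/2)
(-45 + 16)² - x(r, -51) = (-45 + 16)² - (2 + (½)*(-58)³ - 7*(-58) + (65/2)*(-58)*(-51)) = (-29)² - (2 + (½)*(-195112) + 406 + 96135) = 841 - (2 - 97556 + 406 + 96135) = 841 - 1*(-1013) = 841 + 1013 = 1854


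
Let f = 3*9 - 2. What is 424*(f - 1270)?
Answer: -527880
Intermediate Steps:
f = 25 (f = 27 - 2 = 25)
424*(f - 1270) = 424*(25 - 1270) = 424*(-1245) = -527880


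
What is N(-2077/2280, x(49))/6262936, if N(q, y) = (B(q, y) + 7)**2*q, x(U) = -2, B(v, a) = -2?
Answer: -10385/2855898816 ≈ -3.6363e-6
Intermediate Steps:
N(q, y) = 25*q (N(q, y) = (-2 + 7)**2*q = 5**2*q = 25*q)
N(-2077/2280, x(49))/6262936 = (25*(-2077/2280))/6262936 = (25*(-2077*1/2280))*(1/6262936) = (25*(-2077/2280))*(1/6262936) = -10385/456*1/6262936 = -10385/2855898816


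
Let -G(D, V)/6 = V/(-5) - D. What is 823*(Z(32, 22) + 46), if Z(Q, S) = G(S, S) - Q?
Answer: 709426/5 ≈ 1.4189e+5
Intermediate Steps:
G(D, V) = 6*D + 6*V/5 (G(D, V) = -6*(V/(-5) - D) = -6*(V*(-1/5) - D) = -6*(-V/5 - D) = -6*(-D - V/5) = 6*D + 6*V/5)
Z(Q, S) = -Q + 36*S/5 (Z(Q, S) = (6*S + 6*S/5) - Q = 36*S/5 - Q = -Q + 36*S/5)
823*(Z(32, 22) + 46) = 823*((-1*32 + (36/5)*22) + 46) = 823*((-32 + 792/5) + 46) = 823*(632/5 + 46) = 823*(862/5) = 709426/5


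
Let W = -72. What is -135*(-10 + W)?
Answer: 11070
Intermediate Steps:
-135*(-10 + W) = -135*(-10 - 72) = -135*(-82) = 11070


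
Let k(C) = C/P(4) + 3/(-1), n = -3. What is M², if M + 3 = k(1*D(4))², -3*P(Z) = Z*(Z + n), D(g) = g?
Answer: 1089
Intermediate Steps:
P(Z) = -Z*(-3 + Z)/3 (P(Z) = -Z*(Z - 3)/3 = -Z*(-3 + Z)/3)
k(C) = -3 - 3*C/4 (k(C) = C/(((⅓)*4*(3 - 1*4))) + 3/(-1) = C/(((⅓)*4*(3 - 4))) + 3*(-1) = C/(((⅓)*4*(-1))) - 3 = C/(-4/3) - 3 = C*(-¾) - 3 = -3*C/4 - 3 = -3 - 3*C/4)
M = 33 (M = -3 + (-3 - 3*4/4)² = -3 + (-3 - ¾*4)² = -3 + (-3 - 3)² = -3 + (-6)² = -3 + 36 = 33)
M² = 33² = 1089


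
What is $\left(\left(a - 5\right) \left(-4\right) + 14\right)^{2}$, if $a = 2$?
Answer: $676$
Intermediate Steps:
$\left(\left(a - 5\right) \left(-4\right) + 14\right)^{2} = \left(\left(2 - 5\right) \left(-4\right) + 14\right)^{2} = \left(\left(-3\right) \left(-4\right) + 14\right)^{2} = \left(12 + 14\right)^{2} = 26^{2} = 676$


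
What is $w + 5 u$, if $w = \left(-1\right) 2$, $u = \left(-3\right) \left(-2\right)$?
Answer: $28$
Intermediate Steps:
$u = 6$
$w = -2$
$w + 5 u = -2 + 5 \cdot 6 = -2 + 30 = 28$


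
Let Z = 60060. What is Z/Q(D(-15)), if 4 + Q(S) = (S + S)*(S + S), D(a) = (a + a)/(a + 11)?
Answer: 4620/17 ≈ 271.76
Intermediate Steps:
D(a) = 2*a/(11 + a) (D(a) = (2*a)/(11 + a) = 2*a/(11 + a))
Q(S) = -4 + 4*S**2 (Q(S) = -4 + (S + S)*(S + S) = -4 + (2*S)*(2*S) = -4 + 4*S**2)
Z/Q(D(-15)) = 60060/(-4 + 4*(2*(-15)/(11 - 15))**2) = 60060/(-4 + 4*(2*(-15)/(-4))**2) = 60060/(-4 + 4*(2*(-15)*(-1/4))**2) = 60060/(-4 + 4*(15/2)**2) = 60060/(-4 + 4*(225/4)) = 60060/(-4 + 225) = 60060/221 = 60060*(1/221) = 4620/17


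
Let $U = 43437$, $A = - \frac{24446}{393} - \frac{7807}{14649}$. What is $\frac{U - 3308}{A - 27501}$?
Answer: $- \frac{25669437817}{17631778018} \approx -1.4559$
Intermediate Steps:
$A = - \frac{40130845}{639673}$ ($A = \left(-24446\right) \frac{1}{393} - \frac{7807}{14649} = - \frac{24446}{393} - \frac{7807}{14649} = - \frac{40130845}{639673} \approx -62.737$)
$\frac{U - 3308}{A - 27501} = \frac{43437 - 3308}{- \frac{40130845}{639673} - 27501} = \frac{40129}{- \frac{17631778018}{639673}} = 40129 \left(- \frac{639673}{17631778018}\right) = - \frac{25669437817}{17631778018}$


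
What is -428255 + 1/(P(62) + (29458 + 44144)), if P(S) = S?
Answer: -31546976319/73664 ≈ -4.2826e+5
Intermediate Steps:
-428255 + 1/(P(62) + (29458 + 44144)) = -428255 + 1/(62 + (29458 + 44144)) = -428255 + 1/(62 + 73602) = -428255 + 1/73664 = -31546976319/73664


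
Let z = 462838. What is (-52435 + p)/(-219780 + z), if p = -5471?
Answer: -28953/121529 ≈ -0.23824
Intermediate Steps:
(-52435 + p)/(-219780 + z) = (-52435 - 5471)/(-219780 + 462838) = -57906/243058 = -57906*1/243058 = -28953/121529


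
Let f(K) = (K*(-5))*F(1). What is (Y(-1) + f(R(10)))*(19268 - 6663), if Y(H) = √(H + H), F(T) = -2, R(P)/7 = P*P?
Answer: 88235000 + 12605*I*√2 ≈ 8.8235e+7 + 17826.0*I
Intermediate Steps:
R(P) = 7*P² (R(P) = 7*(P*P) = 7*P²)
Y(H) = √2*√H (Y(H) = √(2*H) = √2*√H)
f(K) = 10*K (f(K) = (K*(-5))*(-2) = -5*K*(-2) = 10*K)
(Y(-1) + f(R(10)))*(19268 - 6663) = (√2*√(-1) + 10*(7*10²))*(19268 - 6663) = (√2*I + 10*(7*100))*12605 = (I*√2 + 10*700)*12605 = (I*√2 + 7000)*12605 = (7000 + I*√2)*12605 = 88235000 + 12605*I*√2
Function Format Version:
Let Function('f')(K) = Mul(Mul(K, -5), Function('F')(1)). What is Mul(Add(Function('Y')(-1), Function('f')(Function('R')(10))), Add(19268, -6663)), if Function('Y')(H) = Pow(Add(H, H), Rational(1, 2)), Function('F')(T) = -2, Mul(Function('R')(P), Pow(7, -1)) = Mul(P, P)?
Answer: Add(88235000, Mul(12605, I, Pow(2, Rational(1, 2)))) ≈ Add(8.8235e+7, Mul(17826., I))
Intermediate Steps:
Function('R')(P) = Mul(7, Pow(P, 2)) (Function('R')(P) = Mul(7, Mul(P, P)) = Mul(7, Pow(P, 2)))
Function('Y')(H) = Mul(Pow(2, Rational(1, 2)), Pow(H, Rational(1, 2))) (Function('Y')(H) = Pow(Mul(2, H), Rational(1, 2)) = Mul(Pow(2, Rational(1, 2)), Pow(H, Rational(1, 2))))
Function('f')(K) = Mul(10, K) (Function('f')(K) = Mul(Mul(K, -5), -2) = Mul(Mul(-5, K), -2) = Mul(10, K))
Mul(Add(Function('Y')(-1), Function('f')(Function('R')(10))), Add(19268, -6663)) = Mul(Add(Mul(Pow(2, Rational(1, 2)), Pow(-1, Rational(1, 2))), Mul(10, Mul(7, Pow(10, 2)))), Add(19268, -6663)) = Mul(Add(Mul(Pow(2, Rational(1, 2)), I), Mul(10, Mul(7, 100))), 12605) = Mul(Add(Mul(I, Pow(2, Rational(1, 2))), Mul(10, 700)), 12605) = Mul(Add(Mul(I, Pow(2, Rational(1, 2))), 7000), 12605) = Mul(Add(7000, Mul(I, Pow(2, Rational(1, 2)))), 12605) = Add(88235000, Mul(12605, I, Pow(2, Rational(1, 2))))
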